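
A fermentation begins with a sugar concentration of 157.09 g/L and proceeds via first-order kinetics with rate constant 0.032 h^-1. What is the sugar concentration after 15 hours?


S = S0 * exp(-k * t)
S = 157.09 * exp(-0.032 * 15)
S = 97.2047 g/L

97.2047 g/L


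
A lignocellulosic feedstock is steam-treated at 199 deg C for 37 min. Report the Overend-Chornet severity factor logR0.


logR0 = log10(t * exp((T - 100) / 14.75))
= log10(37 * exp((199 - 100) / 14.75))
= 4.4831

4.4831


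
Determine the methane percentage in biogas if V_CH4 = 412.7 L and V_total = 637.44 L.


CH4% = V_CH4 / V_total * 100
= 412.7 / 637.44 * 100
= 64.7433%

64.7433%


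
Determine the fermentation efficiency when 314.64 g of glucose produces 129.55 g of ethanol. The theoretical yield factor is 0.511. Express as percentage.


Fermentation efficiency = (actual / (0.511 * glucose)) * 100
= (129.55 / (0.511 * 314.64)) * 100
= 80.5754%

80.5754%


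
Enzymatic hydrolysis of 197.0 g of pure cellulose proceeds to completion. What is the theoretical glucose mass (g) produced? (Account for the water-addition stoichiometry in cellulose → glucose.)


glucose = cellulose * 180/162
= 197.0 * 180/162
= 218.8889 g

218.8889 g


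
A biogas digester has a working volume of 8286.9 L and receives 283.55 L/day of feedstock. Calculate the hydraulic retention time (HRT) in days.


HRT = V / Q
= 8286.9 / 283.55
= 29.2255 days

29.2255 days


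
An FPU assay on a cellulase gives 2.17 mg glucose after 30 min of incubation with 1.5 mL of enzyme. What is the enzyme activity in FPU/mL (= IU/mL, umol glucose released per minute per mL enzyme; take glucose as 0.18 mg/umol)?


Activity = glucose_mg / (0.18 mg/umol * V_mL * t_min)
= 2.17 / (0.18 * 1.5 * 30)
= 0.2679 FPU/mL

0.2679 FPU/mL


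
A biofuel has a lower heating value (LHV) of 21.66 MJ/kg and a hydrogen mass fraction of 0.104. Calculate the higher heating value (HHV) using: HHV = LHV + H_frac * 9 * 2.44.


HHV = LHV + H_frac * 9 * 2.44
= 21.66 + 0.104 * 9 * 2.44
= 23.9438 MJ/kg

23.9438 MJ/kg


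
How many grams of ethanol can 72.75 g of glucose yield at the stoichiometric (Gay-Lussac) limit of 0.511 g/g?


Theoretical ethanol yield: m_EtOH = 0.511 * m_glucose
m_EtOH = 0.511 * 72.75 = 37.1752 g

37.1752 g


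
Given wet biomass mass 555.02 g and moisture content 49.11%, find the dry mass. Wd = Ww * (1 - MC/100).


Wd = Ww * (1 - MC/100)
= 555.02 * (1 - 49.11/100)
= 282.4497 g

282.4497 g


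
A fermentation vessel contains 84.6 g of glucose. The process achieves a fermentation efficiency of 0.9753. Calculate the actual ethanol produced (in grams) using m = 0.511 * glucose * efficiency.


Actual ethanol: m = 0.511 * 84.6 * 0.9753
m = 42.1628 g

42.1628 g


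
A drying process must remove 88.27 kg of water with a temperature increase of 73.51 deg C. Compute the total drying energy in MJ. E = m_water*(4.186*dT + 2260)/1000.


E = m_water * (4.186 * dT + 2260) / 1000
= 88.27 * (4.186 * 73.51 + 2260) / 1000
= 226.6520 MJ

226.6520 MJ


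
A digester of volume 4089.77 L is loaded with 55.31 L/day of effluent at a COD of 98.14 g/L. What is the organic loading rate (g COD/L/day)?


OLR = Q * S / V
= 55.31 * 98.14 / 4089.77
= 1.3272 g/L/day

1.3272 g/L/day


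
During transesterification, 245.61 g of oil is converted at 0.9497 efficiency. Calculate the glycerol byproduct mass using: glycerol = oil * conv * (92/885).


glycerol = oil * conv * (92/885)
= 245.61 * 0.9497 * 92 / 885
= 24.2481 g

24.2481 g


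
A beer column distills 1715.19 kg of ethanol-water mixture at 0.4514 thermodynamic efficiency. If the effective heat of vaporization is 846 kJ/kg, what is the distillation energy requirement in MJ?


E = m * 846 / (eta * 1000)
= 1715.19 * 846 / (0.4514 * 1000)
= 3214.5564 MJ

3214.5564 MJ


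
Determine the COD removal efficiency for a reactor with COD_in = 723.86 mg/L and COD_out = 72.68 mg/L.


eta = (COD_in - COD_out) / COD_in * 100
= (723.86 - 72.68) / 723.86 * 100
= 89.9594%

89.9594%


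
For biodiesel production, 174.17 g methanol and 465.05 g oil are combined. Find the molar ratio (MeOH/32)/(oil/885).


Molar ratio = n_MeOH / n_oil = (MeOH/32) / (oil/885) = (MeOH * 885) / (32 * oil)
= (174.17 * 885) / (32 * 465.05)
= 10.3578

10.3578


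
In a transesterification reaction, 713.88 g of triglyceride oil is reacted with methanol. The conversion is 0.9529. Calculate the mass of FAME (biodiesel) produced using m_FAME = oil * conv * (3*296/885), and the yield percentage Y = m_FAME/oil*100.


m_FAME = oil * conv * (3 * 296 / 885) = oil * conv * (888/885)
= 713.88 * 0.9529 * 888 / 885
= 682.5622 g
Y = m_FAME / oil * 100 = conv * (888/885) * 100
= 0.9529 * 888 / 885 * 100
= 95.61%

682.5622 g FAME; Y = 95.61%


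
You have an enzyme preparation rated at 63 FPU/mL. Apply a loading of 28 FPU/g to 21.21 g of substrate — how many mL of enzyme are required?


V = dosage * m_sub / activity
V = 28 * 21.21 / 63
V = 9.4267 mL

9.4267 mL


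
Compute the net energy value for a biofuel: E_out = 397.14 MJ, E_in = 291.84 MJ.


NEV = E_out - E_in
= 397.14 - 291.84
= 105.3000 MJ

105.3000 MJ


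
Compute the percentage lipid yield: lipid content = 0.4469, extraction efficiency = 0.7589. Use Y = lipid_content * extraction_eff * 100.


Y = lipid_content * extraction_eff * 100
= 0.4469 * 0.7589 * 100
= 33.9152%

33.9152%


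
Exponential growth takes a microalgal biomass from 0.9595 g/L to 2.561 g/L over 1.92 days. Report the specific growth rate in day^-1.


mu = ln(X2/X1) / dt
= ln(2.561/0.9595) / 1.92
= 0.5113 per day

0.5113 per day


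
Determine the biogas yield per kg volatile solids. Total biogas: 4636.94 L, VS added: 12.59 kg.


Y = V / VS
= 4636.94 / 12.59
= 368.3034 L/kg VS

368.3034 L/kg VS


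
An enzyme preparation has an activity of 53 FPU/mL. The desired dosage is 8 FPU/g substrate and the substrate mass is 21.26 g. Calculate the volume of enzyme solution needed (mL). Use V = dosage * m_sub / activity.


V = dosage * m_sub / activity
V = 8 * 21.26 / 53
V = 3.2091 mL

3.2091 mL


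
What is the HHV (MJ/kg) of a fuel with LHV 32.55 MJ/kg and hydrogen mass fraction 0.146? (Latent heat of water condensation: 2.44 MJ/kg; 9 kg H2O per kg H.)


HHV = LHV + H_frac * 9 * 2.44
= 32.55 + 0.146 * 9 * 2.44
= 35.7562 MJ/kg

35.7562 MJ/kg


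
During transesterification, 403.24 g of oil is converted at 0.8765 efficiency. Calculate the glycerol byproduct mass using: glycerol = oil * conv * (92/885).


glycerol = oil * conv * (92/885)
= 403.24 * 0.8765 * 92 / 885
= 36.7418 g

36.7418 g


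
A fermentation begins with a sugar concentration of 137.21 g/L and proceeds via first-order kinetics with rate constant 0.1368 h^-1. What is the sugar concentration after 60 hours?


S = S0 * exp(-k * t)
S = 137.21 * exp(-0.1368 * 60)
S = 0.0374 g/L

0.0374 g/L


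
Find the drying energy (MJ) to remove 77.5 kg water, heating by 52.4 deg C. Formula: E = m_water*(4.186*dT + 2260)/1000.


E = m_water * (4.186 * dT + 2260) / 1000
= 77.5 * (4.186 * 52.4 + 2260) / 1000
= 192.1493 MJ

192.1493 MJ


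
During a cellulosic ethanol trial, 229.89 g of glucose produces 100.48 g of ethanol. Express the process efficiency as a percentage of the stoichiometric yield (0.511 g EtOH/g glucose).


Fermentation efficiency = (actual / (0.511 * glucose)) * 100
= (100.48 / (0.511 * 229.89)) * 100
= 85.5340%

85.5340%


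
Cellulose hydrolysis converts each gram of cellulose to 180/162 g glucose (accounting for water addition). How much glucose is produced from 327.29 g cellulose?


glucose = cellulose * 180/162
= 327.29 * 180/162
= 363.6556 g

363.6556 g


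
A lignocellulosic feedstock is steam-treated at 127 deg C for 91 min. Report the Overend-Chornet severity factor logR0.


logR0 = log10(t * exp((T - 100) / 14.75))
= log10(91 * exp((127 - 100) / 14.75))
= 2.7540

2.7540


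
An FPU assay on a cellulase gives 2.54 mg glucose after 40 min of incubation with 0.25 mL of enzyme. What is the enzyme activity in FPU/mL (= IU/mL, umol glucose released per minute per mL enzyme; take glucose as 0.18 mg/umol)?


Activity = glucose_mg / (0.18 mg/umol * V_mL * t_min)
= 2.54 / (0.18 * 0.25 * 40)
= 1.4111 FPU/mL

1.4111 FPU/mL


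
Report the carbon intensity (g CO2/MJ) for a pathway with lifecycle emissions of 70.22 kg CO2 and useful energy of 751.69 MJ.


CI = CO2 * 1000 / E
= 70.22 * 1000 / 751.69
= 93.4162 g CO2/MJ

93.4162 g CO2/MJ


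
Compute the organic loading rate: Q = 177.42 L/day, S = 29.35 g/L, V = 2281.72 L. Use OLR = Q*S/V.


OLR = Q * S / V
= 177.42 * 29.35 / 2281.72
= 2.2822 g/L/day

2.2822 g/L/day


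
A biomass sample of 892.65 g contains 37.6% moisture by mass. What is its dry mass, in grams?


Wd = Ww * (1 - MC/100)
= 892.65 * (1 - 37.6/100)
= 557.0136 g

557.0136 g


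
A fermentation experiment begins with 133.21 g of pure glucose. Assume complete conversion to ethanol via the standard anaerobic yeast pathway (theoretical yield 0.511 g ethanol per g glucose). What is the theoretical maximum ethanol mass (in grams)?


Theoretical ethanol yield: m_EtOH = 0.511 * m_glucose
m_EtOH = 0.511 * 133.21 = 68.0703 g

68.0703 g


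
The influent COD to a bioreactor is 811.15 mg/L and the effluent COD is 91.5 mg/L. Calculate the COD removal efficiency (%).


eta = (COD_in - COD_out) / COD_in * 100
= (811.15 - 91.5) / 811.15 * 100
= 88.7197%

88.7197%


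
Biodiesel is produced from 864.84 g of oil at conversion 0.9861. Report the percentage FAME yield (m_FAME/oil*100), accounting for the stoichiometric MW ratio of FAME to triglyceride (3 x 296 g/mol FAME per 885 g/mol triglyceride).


m_FAME = oil * conv * (3 * 296 / 885) = oil * conv * (888/885)
= 864.84 * 0.9861 * 888 / 885
= 855.7096 g
Y = m_FAME / oil * 100 = conv * (888/885) * 100
= 0.9861 * 888 / 885 * 100
= 98.94%

98.94%


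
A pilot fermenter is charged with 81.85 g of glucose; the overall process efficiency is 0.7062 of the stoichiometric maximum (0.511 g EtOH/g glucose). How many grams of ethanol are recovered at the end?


Actual ethanol: m = 0.511 * 81.85 * 0.7062
m = 29.5371 g

29.5371 g


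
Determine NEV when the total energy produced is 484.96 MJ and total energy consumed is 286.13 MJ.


NEV = E_out - E_in
= 484.96 - 286.13
= 198.8300 MJ

198.8300 MJ


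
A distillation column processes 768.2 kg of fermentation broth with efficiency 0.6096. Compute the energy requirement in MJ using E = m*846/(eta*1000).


E = m * 846 / (eta * 1000)
= 768.2 * 846 / (0.6096 * 1000)
= 1066.1043 MJ

1066.1043 MJ


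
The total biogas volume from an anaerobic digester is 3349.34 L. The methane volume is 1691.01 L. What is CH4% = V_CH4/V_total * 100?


CH4% = V_CH4 / V_total * 100
= 1691.01 / 3349.34 * 100
= 50.4879%

50.4879%


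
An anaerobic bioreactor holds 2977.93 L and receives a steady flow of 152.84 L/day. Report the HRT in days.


HRT = V / Q
= 2977.93 / 152.84
= 19.4840 days

19.4840 days


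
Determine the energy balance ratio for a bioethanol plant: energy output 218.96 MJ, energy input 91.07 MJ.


EROI = E_out / E_in
= 218.96 / 91.07
= 2.4043

2.4043


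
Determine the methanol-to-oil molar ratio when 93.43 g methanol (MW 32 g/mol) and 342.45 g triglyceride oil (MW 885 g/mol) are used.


Molar ratio = n_MeOH / n_oil = (MeOH/32) / (oil/885) = (MeOH * 885) / (32 * oil)
= (93.43 * 885) / (32 * 342.45)
= 7.5454

7.5454


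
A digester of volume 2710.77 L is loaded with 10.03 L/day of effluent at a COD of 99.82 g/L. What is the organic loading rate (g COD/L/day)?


OLR = Q * S / V
= 10.03 * 99.82 / 2710.77
= 0.3693 g/L/day

0.3693 g/L/day


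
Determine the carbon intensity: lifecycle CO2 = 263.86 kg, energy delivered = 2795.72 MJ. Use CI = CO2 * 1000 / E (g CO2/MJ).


CI = CO2 * 1000 / E
= 263.86 * 1000 / 2795.72
= 94.3800 g CO2/MJ

94.3800 g CO2/MJ


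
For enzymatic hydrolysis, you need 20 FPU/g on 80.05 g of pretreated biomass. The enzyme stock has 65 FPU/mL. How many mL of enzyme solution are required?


V = dosage * m_sub / activity
V = 20 * 80.05 / 65
V = 24.6308 mL

24.6308 mL


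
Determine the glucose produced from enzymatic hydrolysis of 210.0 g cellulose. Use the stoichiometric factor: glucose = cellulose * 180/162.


glucose = cellulose * 180/162
= 210.0 * 180/162
= 233.3333 g

233.3333 g


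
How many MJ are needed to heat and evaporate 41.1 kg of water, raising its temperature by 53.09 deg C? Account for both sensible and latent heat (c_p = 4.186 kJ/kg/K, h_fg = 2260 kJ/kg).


E = m_water * (4.186 * dT + 2260) / 1000
= 41.1 * (4.186 * 53.09 + 2260) / 1000
= 102.0198 MJ

102.0198 MJ


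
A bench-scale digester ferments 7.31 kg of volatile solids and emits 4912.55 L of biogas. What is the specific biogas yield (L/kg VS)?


Y = V / VS
= 4912.55 / 7.31
= 672.0315 L/kg VS

672.0315 L/kg VS


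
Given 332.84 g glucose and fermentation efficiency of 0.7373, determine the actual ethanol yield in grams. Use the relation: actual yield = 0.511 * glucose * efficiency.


Actual ethanol: m = 0.511 * 332.84 * 0.7373
m = 125.4009 g

125.4009 g


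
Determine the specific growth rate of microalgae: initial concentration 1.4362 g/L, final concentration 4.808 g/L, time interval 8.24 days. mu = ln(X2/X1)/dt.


mu = ln(X2/X1) / dt
= ln(4.808/1.4362) / 8.24
= 0.1466 per day

0.1466 per day


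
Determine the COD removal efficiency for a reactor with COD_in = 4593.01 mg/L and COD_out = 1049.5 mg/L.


eta = (COD_in - COD_out) / COD_in * 100
= (4593.01 - 1049.5) / 4593.01 * 100
= 77.1501%

77.1501%


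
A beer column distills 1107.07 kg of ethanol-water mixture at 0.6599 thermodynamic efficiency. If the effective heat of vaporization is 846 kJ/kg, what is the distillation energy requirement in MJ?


E = m * 846 / (eta * 1000)
= 1107.07 * 846 / (0.6599 * 1000)
= 1419.2775 MJ

1419.2775 MJ


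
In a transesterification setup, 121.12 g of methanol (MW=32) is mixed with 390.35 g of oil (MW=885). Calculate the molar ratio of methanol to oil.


Molar ratio = n_MeOH / n_oil = (MeOH/32) / (oil/885) = (MeOH * 885) / (32 * oil)
= (121.12 * 885) / (32 * 390.35)
= 8.5813

8.5813


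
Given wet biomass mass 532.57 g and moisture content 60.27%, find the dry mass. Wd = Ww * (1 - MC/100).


Wd = Ww * (1 - MC/100)
= 532.57 * (1 - 60.27/100)
= 211.5901 g

211.5901 g


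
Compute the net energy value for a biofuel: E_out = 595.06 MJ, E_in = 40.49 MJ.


NEV = E_out - E_in
= 595.06 - 40.49
= 554.5700 MJ

554.5700 MJ


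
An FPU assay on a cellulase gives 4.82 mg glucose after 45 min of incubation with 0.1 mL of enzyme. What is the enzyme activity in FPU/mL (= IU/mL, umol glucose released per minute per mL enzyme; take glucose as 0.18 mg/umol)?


Activity = glucose_mg / (0.18 mg/umol * V_mL * t_min)
= 4.82 / (0.18 * 0.1 * 45)
= 5.9506 FPU/mL

5.9506 FPU/mL


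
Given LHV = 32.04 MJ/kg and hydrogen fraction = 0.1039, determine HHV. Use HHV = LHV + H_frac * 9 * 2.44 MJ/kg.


HHV = LHV + H_frac * 9 * 2.44
= 32.04 + 0.1039 * 9 * 2.44
= 34.3216 MJ/kg

34.3216 MJ/kg


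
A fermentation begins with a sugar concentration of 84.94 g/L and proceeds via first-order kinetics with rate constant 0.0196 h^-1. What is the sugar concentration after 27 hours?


S = S0 * exp(-k * t)
S = 84.94 * exp(-0.0196 * 27)
S = 50.0361 g/L

50.0361 g/L


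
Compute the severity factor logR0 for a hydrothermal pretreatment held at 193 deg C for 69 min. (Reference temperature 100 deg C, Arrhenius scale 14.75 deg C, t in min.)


logR0 = log10(t * exp((T - 100) / 14.75))
= log10(69 * exp((193 - 100) / 14.75))
= 4.5771

4.5771


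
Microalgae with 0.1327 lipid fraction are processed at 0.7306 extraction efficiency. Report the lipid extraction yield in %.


Y = lipid_content * extraction_eff * 100
= 0.1327 * 0.7306 * 100
= 9.6951%

9.6951%


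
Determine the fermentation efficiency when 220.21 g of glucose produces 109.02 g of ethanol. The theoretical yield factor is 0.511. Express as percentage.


Fermentation efficiency = (actual / (0.511 * glucose)) * 100
= (109.02 / (0.511 * 220.21)) * 100
= 96.8831%

96.8831%


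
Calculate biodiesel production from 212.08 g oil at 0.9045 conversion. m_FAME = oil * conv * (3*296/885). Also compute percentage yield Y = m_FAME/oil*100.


m_FAME = oil * conv * (3 * 296 / 885) = oil * conv * (888/885)
= 212.08 * 0.9045 * 888 / 885
= 192.4766 g
Y = m_FAME / oil * 100 = conv * (888/885) * 100
= 0.9045 * 888 / 885 * 100
= 90.76%

192.4766 g FAME; Y = 90.76%


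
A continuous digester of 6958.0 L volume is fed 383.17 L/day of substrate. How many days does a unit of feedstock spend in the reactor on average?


HRT = V / Q
= 6958.0 / 383.17
= 18.1590 days

18.1590 days


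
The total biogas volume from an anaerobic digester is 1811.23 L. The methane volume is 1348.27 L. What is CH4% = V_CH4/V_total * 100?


CH4% = V_CH4 / V_total * 100
= 1348.27 / 1811.23 * 100
= 74.4395%

74.4395%


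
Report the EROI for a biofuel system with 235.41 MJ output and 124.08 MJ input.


EROI = E_out / E_in
= 235.41 / 124.08
= 1.8972

1.8972


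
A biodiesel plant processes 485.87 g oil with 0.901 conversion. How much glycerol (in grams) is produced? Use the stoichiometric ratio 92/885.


glycerol = oil * conv * (92/885)
= 485.87 * 0.901 * 92 / 885
= 45.5082 g

45.5082 g


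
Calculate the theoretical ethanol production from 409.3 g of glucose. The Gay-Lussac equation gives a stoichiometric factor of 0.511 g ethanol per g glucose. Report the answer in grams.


Theoretical ethanol yield: m_EtOH = 0.511 * m_glucose
m_EtOH = 0.511 * 409.3 = 209.1523 g

209.1523 g


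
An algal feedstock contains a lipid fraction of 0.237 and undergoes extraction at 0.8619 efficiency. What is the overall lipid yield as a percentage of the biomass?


Y = lipid_content * extraction_eff * 100
= 0.237 * 0.8619 * 100
= 20.4270%

20.4270%


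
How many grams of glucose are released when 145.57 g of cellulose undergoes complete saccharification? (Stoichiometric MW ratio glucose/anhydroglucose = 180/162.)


glucose = cellulose * 180/162
= 145.57 * 180/162
= 161.7444 g

161.7444 g


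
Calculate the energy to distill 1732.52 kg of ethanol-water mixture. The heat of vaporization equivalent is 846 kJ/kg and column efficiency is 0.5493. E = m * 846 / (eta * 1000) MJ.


E = m * 846 / (eta * 1000)
= 1732.52 * 846 / (0.5493 * 1000)
= 2668.3268 MJ

2668.3268 MJ


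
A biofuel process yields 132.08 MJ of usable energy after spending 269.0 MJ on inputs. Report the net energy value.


NEV = E_out - E_in
= 132.08 - 269.0
= -136.9200 MJ

-136.9200 MJ


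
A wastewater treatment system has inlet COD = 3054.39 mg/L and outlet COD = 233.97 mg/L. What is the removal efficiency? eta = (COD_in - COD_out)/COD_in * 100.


eta = (COD_in - COD_out) / COD_in * 100
= (3054.39 - 233.97) / 3054.39 * 100
= 92.3399%

92.3399%


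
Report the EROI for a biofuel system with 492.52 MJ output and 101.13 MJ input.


EROI = E_out / E_in
= 492.52 / 101.13
= 4.8702

4.8702


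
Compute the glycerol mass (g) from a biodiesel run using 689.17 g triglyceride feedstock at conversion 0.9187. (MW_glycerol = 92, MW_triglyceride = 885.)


glycerol = oil * conv * (92/885)
= 689.17 * 0.9187 * 92 / 885
= 65.8180 g

65.8180 g


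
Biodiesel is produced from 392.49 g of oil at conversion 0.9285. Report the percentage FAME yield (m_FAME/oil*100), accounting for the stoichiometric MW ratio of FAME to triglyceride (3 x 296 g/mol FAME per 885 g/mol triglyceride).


m_FAME = oil * conv * (3 * 296 / 885) = oil * conv * (888/885)
= 392.49 * 0.9285 * 888 / 885
= 365.6623 g
Y = m_FAME / oil * 100 = conv * (888/885) * 100
= 0.9285 * 888 / 885 * 100
= 93.16%

93.16%


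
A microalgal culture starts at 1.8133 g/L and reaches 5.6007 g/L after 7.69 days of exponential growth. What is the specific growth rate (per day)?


mu = ln(X2/X1) / dt
= ln(5.6007/1.8133) / 7.69
= 0.1467 per day

0.1467 per day


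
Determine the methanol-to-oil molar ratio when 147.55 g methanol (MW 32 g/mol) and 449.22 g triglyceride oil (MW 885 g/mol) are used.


Molar ratio = n_MeOH / n_oil = (MeOH/32) / (oil/885) = (MeOH * 885) / (32 * oil)
= (147.55 * 885) / (32 * 449.22)
= 9.0839

9.0839


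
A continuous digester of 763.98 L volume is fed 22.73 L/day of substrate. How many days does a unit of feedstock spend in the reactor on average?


HRT = V / Q
= 763.98 / 22.73
= 33.6111 days

33.6111 days


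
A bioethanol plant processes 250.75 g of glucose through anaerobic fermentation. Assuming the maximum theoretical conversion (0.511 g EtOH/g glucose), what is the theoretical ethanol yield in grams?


Theoretical ethanol yield: m_EtOH = 0.511 * m_glucose
m_EtOH = 0.511 * 250.75 = 128.1333 g

128.1333 g


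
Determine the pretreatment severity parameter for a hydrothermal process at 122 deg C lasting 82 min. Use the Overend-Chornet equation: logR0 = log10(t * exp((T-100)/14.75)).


logR0 = log10(t * exp((T - 100) / 14.75))
= log10(82 * exp((122 - 100) / 14.75))
= 2.5616

2.5616


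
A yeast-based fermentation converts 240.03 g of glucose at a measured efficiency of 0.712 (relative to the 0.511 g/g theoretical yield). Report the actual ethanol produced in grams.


Actual ethanol: m = 0.511 * 240.03 * 0.712
m = 87.3306 g

87.3306 g


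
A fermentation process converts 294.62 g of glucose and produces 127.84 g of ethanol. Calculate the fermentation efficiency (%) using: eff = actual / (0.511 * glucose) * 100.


Fermentation efficiency = (actual / (0.511 * glucose)) * 100
= (127.84 / (0.511 * 294.62)) * 100
= 84.9148%

84.9148%


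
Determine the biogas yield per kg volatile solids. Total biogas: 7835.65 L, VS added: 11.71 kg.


Y = V / VS
= 7835.65 / 11.71
= 669.1418 L/kg VS

669.1418 L/kg VS


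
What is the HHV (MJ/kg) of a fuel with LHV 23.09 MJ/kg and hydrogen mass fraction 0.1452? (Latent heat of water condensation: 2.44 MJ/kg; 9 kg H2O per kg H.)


HHV = LHV + H_frac * 9 * 2.44
= 23.09 + 0.1452 * 9 * 2.44
= 26.2786 MJ/kg

26.2786 MJ/kg


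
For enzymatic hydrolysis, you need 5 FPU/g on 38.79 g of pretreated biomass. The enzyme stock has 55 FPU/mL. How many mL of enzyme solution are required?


V = dosage * m_sub / activity
V = 5 * 38.79 / 55
V = 3.5264 mL

3.5264 mL


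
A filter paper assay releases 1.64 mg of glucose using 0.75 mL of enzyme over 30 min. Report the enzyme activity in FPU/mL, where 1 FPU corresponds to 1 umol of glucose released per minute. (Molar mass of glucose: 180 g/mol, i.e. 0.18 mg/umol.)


Activity = glucose_mg / (0.18 mg/umol * V_mL * t_min)
= 1.64 / (0.18 * 0.75 * 30)
= 0.4049 FPU/mL

0.4049 FPU/mL


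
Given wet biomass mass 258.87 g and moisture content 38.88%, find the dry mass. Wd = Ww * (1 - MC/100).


Wd = Ww * (1 - MC/100)
= 258.87 * (1 - 38.88/100)
= 158.2213 g

158.2213 g


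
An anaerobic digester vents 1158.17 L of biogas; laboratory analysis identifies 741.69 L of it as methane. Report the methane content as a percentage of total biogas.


CH4% = V_CH4 / V_total * 100
= 741.69 / 1158.17 * 100
= 64.0398%

64.0398%


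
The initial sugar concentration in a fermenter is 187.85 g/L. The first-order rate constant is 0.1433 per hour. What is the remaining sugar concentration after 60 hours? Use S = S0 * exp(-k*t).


S = S0 * exp(-k * t)
S = 187.85 * exp(-0.1433 * 60)
S = 0.0347 g/L

0.0347 g/L


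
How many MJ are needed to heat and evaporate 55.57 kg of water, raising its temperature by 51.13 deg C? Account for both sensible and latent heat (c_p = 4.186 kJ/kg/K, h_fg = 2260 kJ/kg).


E = m_water * (4.186 * dT + 2260) / 1000
= 55.57 * (4.186 * 51.13 + 2260) / 1000
= 137.4819 MJ

137.4819 MJ


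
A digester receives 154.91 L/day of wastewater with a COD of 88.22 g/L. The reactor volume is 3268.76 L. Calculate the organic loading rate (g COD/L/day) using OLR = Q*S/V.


OLR = Q * S / V
= 154.91 * 88.22 / 3268.76
= 4.1808 g/L/day

4.1808 g/L/day


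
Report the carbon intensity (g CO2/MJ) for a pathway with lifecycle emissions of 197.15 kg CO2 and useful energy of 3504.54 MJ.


CI = CO2 * 1000 / E
= 197.15 * 1000 / 3504.54
= 56.2556 g CO2/MJ

56.2556 g CO2/MJ


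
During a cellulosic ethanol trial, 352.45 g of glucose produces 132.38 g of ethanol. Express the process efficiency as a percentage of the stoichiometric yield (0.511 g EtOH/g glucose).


Fermentation efficiency = (actual / (0.511 * glucose)) * 100
= (132.38 / (0.511 * 352.45)) * 100
= 73.5028%

73.5028%


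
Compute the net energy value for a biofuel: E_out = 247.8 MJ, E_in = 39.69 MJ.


NEV = E_out - E_in
= 247.8 - 39.69
= 208.1100 MJ

208.1100 MJ


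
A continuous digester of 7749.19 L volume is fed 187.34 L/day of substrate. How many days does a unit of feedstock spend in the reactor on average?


HRT = V / Q
= 7749.19 / 187.34
= 41.3643 days

41.3643 days


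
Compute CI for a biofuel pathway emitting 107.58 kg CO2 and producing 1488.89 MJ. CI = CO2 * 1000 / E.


CI = CO2 * 1000 / E
= 107.58 * 1000 / 1488.89
= 72.2552 g CO2/MJ

72.2552 g CO2/MJ


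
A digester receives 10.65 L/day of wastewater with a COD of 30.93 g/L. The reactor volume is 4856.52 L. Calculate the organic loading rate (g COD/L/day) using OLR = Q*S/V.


OLR = Q * S / V
= 10.65 * 30.93 / 4856.52
= 0.0678 g/L/day

0.0678 g/L/day


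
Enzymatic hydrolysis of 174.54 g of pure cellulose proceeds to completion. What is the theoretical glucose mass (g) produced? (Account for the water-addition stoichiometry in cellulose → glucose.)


glucose = cellulose * 180/162
= 174.54 * 180/162
= 193.9333 g

193.9333 g


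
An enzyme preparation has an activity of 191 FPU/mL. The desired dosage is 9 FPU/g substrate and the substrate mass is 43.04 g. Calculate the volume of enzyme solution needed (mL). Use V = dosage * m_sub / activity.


V = dosage * m_sub / activity
V = 9 * 43.04 / 191
V = 2.0281 mL

2.0281 mL


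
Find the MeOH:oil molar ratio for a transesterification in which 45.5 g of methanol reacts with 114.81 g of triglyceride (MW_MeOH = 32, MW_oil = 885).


Molar ratio = n_MeOH / n_oil = (MeOH/32) / (oil/885) = (MeOH * 885) / (32 * oil)
= (45.5 * 885) / (32 * 114.81)
= 10.9604

10.9604


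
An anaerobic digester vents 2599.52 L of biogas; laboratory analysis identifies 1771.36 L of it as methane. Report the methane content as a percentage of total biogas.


CH4% = V_CH4 / V_total * 100
= 1771.36 / 2599.52 * 100
= 68.1418%

68.1418%


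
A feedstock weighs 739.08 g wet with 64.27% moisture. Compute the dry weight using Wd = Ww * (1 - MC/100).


Wd = Ww * (1 - MC/100)
= 739.08 * (1 - 64.27/100)
= 264.0733 g

264.0733 g


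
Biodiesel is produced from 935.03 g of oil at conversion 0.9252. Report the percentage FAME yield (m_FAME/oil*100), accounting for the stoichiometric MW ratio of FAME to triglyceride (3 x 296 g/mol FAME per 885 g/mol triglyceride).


m_FAME = oil * conv * (3 * 296 / 885) = oil * conv * (888/885)
= 935.03 * 0.9252 * 888 / 885
= 868.0223 g
Y = m_FAME / oil * 100 = conv * (888/885) * 100
= 0.9252 * 888 / 885 * 100
= 92.83%

92.83%


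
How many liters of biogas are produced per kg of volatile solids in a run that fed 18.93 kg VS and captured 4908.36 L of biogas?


Y = V / VS
= 4908.36 / 18.93
= 259.2900 L/kg VS

259.2900 L/kg VS


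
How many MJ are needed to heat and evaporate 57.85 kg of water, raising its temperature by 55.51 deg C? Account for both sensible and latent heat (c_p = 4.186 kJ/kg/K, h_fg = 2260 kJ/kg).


E = m_water * (4.186 * dT + 2260) / 1000
= 57.85 * (4.186 * 55.51 + 2260) / 1000
= 144.1833 MJ

144.1833 MJ


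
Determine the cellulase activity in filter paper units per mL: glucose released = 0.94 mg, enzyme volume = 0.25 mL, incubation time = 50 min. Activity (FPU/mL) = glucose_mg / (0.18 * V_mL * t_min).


Activity = glucose_mg / (0.18 mg/umol * V_mL * t_min)
= 0.94 / (0.18 * 0.25 * 50)
= 0.4178 FPU/mL

0.4178 FPU/mL


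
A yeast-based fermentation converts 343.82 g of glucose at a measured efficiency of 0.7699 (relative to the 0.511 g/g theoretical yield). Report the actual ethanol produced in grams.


Actual ethanol: m = 0.511 * 343.82 * 0.7699
m = 135.2653 g

135.2653 g


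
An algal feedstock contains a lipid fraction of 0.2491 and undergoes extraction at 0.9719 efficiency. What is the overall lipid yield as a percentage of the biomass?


Y = lipid_content * extraction_eff * 100
= 0.2491 * 0.9719 * 100
= 24.2100%

24.2100%


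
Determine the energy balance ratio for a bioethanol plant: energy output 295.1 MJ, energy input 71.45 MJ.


EROI = E_out / E_in
= 295.1 / 71.45
= 4.1302

4.1302


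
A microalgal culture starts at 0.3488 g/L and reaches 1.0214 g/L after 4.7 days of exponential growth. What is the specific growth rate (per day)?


mu = ln(X2/X1) / dt
= ln(1.0214/0.3488) / 4.7
= 0.2286 per day

0.2286 per day


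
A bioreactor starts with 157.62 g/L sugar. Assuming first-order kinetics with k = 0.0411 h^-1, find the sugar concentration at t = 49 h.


S = S0 * exp(-k * t)
S = 157.62 * exp(-0.0411 * 49)
S = 21.0371 g/L

21.0371 g/L


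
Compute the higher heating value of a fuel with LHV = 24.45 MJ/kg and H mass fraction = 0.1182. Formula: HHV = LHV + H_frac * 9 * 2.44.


HHV = LHV + H_frac * 9 * 2.44
= 24.45 + 0.1182 * 9 * 2.44
= 27.0457 MJ/kg

27.0457 MJ/kg


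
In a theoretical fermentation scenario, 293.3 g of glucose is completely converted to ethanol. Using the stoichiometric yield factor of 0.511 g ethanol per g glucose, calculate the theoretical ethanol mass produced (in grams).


Theoretical ethanol yield: m_EtOH = 0.511 * m_glucose
m_EtOH = 0.511 * 293.3 = 149.8763 g

149.8763 g


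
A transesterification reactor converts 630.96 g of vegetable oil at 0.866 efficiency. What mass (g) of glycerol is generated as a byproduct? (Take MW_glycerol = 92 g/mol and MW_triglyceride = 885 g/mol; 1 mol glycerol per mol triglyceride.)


glycerol = oil * conv * (92/885)
= 630.96 * 0.866 * 92 / 885
= 56.8021 g

56.8021 g


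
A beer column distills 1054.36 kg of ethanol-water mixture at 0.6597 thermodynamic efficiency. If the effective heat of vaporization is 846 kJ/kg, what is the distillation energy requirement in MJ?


E = m * 846 / (eta * 1000)
= 1054.36 * 846 / (0.6597 * 1000)
= 1352.1124 MJ

1352.1124 MJ


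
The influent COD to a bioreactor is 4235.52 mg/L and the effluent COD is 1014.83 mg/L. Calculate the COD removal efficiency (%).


eta = (COD_in - COD_out) / COD_in * 100
= (4235.52 - 1014.83) / 4235.52 * 100
= 76.0400%

76.0400%


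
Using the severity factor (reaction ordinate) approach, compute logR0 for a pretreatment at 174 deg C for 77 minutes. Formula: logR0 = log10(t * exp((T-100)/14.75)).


logR0 = log10(t * exp((T - 100) / 14.75))
= log10(77 * exp((174 - 100) / 14.75))
= 4.0653

4.0653


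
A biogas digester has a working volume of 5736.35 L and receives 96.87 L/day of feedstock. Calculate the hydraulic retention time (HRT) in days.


HRT = V / Q
= 5736.35 / 96.87
= 59.2170 days

59.2170 days


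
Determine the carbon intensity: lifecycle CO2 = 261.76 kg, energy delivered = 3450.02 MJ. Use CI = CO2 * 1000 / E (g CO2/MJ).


CI = CO2 * 1000 / E
= 261.76 * 1000 / 3450.02
= 75.8720 g CO2/MJ

75.8720 g CO2/MJ


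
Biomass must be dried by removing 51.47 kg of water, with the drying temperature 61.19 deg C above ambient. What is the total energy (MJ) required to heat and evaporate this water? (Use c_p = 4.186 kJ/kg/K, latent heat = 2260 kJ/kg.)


E = m_water * (4.186 * dT + 2260) / 1000
= 51.47 * (4.186 * 61.19 + 2260) / 1000
= 129.5058 MJ

129.5058 MJ


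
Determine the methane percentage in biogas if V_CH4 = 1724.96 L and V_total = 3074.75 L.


CH4% = V_CH4 / V_total * 100
= 1724.96 / 3074.75 * 100
= 56.1008%

56.1008%


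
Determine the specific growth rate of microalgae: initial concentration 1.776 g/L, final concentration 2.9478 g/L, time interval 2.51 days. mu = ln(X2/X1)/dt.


mu = ln(X2/X1) / dt
= ln(2.9478/1.776) / 2.51
= 0.2019 per day

0.2019 per day


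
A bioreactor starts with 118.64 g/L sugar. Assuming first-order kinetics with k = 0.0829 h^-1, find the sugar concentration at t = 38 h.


S = S0 * exp(-k * t)
S = 118.64 * exp(-0.0829 * 38)
S = 5.0830 g/L

5.0830 g/L


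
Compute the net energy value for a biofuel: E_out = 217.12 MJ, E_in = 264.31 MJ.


NEV = E_out - E_in
= 217.12 - 264.31
= -47.1900 MJ

-47.1900 MJ


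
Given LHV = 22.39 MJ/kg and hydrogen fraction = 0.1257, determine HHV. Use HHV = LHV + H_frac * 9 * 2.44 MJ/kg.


HHV = LHV + H_frac * 9 * 2.44
= 22.39 + 0.1257 * 9 * 2.44
= 25.1504 MJ/kg

25.1504 MJ/kg


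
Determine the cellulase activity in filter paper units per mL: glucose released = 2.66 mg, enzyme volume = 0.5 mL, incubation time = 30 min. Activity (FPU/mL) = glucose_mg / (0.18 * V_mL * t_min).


Activity = glucose_mg / (0.18 mg/umol * V_mL * t_min)
= 2.66 / (0.18 * 0.5 * 30)
= 0.9852 FPU/mL

0.9852 FPU/mL


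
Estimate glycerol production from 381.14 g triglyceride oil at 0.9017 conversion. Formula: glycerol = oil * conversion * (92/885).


glycerol = oil * conv * (92/885)
= 381.14 * 0.9017 * 92 / 885
= 35.7266 g

35.7266 g


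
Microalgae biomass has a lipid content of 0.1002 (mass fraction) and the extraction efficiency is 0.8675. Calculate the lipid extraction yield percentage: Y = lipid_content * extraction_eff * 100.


Y = lipid_content * extraction_eff * 100
= 0.1002 * 0.8675 * 100
= 8.6923%

8.6923%


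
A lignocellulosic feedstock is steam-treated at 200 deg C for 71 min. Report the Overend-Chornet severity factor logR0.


logR0 = log10(t * exp((T - 100) / 14.75))
= log10(71 * exp((200 - 100) / 14.75))
= 4.7956

4.7956


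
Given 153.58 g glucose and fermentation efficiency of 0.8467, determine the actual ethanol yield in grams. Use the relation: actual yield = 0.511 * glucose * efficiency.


Actual ethanol: m = 0.511 * 153.58 * 0.8467
m = 66.4485 g

66.4485 g


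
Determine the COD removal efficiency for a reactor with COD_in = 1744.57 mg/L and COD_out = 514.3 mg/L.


eta = (COD_in - COD_out) / COD_in * 100
= (1744.57 - 514.3) / 1744.57 * 100
= 70.5200%

70.5200%


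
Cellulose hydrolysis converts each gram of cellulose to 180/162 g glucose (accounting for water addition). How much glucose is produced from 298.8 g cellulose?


glucose = cellulose * 180/162
= 298.8 * 180/162
= 332.0000 g

332.0000 g


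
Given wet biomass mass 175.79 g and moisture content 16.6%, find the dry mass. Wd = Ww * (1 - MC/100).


Wd = Ww * (1 - MC/100)
= 175.79 * (1 - 16.6/100)
= 146.6089 g

146.6089 g


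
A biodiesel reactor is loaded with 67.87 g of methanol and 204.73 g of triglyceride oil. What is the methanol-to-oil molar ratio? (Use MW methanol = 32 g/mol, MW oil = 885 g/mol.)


Molar ratio = n_MeOH / n_oil = (MeOH/32) / (oil/885) = (MeOH * 885) / (32 * oil)
= (67.87 * 885) / (32 * 204.73)
= 9.1683

9.1683


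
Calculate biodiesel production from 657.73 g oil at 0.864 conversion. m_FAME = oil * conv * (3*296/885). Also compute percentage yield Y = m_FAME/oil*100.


m_FAME = oil * conv * (3 * 296 / 885) = oil * conv * (888/885)
= 657.73 * 0.864 * 888 / 885
= 570.2051 g
Y = m_FAME / oil * 100 = conv * (888/885) * 100
= 0.864 * 888 / 885 * 100
= 86.69%

570.2051 g FAME; Y = 86.69%


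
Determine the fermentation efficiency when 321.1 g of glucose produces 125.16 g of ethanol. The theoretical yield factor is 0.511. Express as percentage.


Fermentation efficiency = (actual / (0.511 * glucose)) * 100
= (125.16 / (0.511 * 321.1)) * 100
= 76.2789%

76.2789%


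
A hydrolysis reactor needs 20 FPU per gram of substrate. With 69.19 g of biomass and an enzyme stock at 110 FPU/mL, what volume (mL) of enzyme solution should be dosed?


V = dosage * m_sub / activity
V = 20 * 69.19 / 110
V = 12.5800 mL

12.5800 mL


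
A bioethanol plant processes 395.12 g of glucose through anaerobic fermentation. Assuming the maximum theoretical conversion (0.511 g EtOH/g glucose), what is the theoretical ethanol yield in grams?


Theoretical ethanol yield: m_EtOH = 0.511 * m_glucose
m_EtOH = 0.511 * 395.12 = 201.9063 g

201.9063 g


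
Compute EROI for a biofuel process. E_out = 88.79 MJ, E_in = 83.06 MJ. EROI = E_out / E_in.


EROI = E_out / E_in
= 88.79 / 83.06
= 1.0690

1.0690


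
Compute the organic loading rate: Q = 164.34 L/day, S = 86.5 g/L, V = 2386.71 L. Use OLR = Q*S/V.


OLR = Q * S / V
= 164.34 * 86.5 / 2386.71
= 5.9561 g/L/day

5.9561 g/L/day


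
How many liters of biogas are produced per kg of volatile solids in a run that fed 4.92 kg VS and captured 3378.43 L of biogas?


Y = V / VS
= 3378.43 / 4.92
= 686.6728 L/kg VS

686.6728 L/kg VS


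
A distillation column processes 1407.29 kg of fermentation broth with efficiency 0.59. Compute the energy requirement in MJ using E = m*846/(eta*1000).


E = m * 846 / (eta * 1000)
= 1407.29 * 846 / (0.59 * 1000)
= 2017.9107 MJ

2017.9107 MJ


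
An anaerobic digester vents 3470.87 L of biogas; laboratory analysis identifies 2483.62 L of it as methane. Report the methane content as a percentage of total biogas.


CH4% = V_CH4 / V_total * 100
= 2483.62 / 3470.87 * 100
= 71.5561%

71.5561%


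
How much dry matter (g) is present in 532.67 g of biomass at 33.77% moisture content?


Wd = Ww * (1 - MC/100)
= 532.67 * (1 - 33.77/100)
= 352.7873 g

352.7873 g


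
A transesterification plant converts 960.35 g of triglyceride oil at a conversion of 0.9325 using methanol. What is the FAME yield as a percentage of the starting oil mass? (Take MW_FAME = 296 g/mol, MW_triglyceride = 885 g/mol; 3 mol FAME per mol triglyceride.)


m_FAME = oil * conv * (3 * 296 / 885) = oil * conv * (888/885)
= 960.35 * 0.9325 * 888 / 885
= 898.5621 g
Y = m_FAME / oil * 100 = conv * (888/885) * 100
= 0.9325 * 888 / 885 * 100
= 93.57%

93.57%


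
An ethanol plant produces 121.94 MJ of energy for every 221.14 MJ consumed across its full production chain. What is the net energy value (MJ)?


NEV = E_out - E_in
= 121.94 - 221.14
= -99.2000 MJ

-99.2000 MJ


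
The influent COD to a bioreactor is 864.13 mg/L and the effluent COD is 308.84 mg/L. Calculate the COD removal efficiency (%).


eta = (COD_in - COD_out) / COD_in * 100
= (864.13 - 308.84) / 864.13 * 100
= 64.2600%

64.2600%


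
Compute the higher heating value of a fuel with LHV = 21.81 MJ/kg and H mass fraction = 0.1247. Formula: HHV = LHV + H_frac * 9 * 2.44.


HHV = LHV + H_frac * 9 * 2.44
= 21.81 + 0.1247 * 9 * 2.44
= 24.5484 MJ/kg

24.5484 MJ/kg


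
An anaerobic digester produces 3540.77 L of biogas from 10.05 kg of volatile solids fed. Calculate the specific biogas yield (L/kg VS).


Y = V / VS
= 3540.77 / 10.05
= 352.3154 L/kg VS

352.3154 L/kg VS


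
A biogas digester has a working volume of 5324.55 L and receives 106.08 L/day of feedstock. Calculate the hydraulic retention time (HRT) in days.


HRT = V / Q
= 5324.55 / 106.08
= 50.1937 days

50.1937 days


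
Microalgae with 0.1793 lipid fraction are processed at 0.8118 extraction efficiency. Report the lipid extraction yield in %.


Y = lipid_content * extraction_eff * 100
= 0.1793 * 0.8118 * 100
= 14.5556%

14.5556%


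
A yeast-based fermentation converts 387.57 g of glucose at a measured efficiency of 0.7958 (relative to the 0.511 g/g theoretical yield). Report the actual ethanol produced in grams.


Actual ethanol: m = 0.511 * 387.57 * 0.7958
m = 157.6068 g

157.6068 g


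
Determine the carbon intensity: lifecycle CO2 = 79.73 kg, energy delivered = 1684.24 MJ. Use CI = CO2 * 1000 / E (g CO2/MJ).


CI = CO2 * 1000 / E
= 79.73 * 1000 / 1684.24
= 47.3389 g CO2/MJ

47.3389 g CO2/MJ
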